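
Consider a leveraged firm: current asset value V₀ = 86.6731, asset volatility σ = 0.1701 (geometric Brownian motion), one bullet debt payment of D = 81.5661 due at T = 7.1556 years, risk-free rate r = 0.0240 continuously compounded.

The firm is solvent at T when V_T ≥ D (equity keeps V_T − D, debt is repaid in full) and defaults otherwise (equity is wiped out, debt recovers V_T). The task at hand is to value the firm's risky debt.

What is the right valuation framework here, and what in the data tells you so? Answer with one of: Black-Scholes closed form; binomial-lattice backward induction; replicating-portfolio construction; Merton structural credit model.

Key observation: the question is about default risk generated by asset-value dynamics against a debt face of 81.5661 — the structural framework prices exactly that.

framework: Merton structural credit model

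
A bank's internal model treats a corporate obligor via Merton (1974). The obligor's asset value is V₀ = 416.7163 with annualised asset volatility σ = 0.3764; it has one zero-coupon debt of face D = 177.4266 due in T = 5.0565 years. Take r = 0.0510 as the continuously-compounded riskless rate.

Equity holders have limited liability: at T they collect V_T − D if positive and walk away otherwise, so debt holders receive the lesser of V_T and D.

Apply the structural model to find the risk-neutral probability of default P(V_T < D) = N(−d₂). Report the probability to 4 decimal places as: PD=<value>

Work the structural quantities from V₀ = 416.7163 against face 177.4266:
d₁ = [ln(V₀/D) + (r + σ²/2)T] / (σ√T)
   = [ln(416.7163/177.4266) + (0.0510 + 0.5·0.3764²)·5.0565] / (0.3764·√5.0565)
   = [0.853849 + 0.616076] / 0.846398 = 1.736683
d₂ = d₁ − σ√T = 1.736683 − 0.846398 = 0.890285
risk-neutral PD = N(−d₂) = N(-0.890285) = 0.186656

PD=0.1867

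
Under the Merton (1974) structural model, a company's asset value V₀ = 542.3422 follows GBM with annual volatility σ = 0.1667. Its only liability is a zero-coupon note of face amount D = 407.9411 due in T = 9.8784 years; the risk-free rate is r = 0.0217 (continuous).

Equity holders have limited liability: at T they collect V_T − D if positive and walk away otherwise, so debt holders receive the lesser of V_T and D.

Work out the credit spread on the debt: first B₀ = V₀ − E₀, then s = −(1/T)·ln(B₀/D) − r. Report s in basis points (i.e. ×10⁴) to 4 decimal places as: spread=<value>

spread=62.5985

Apply the equity-as-call identities (strike 407.9411, horizon 9.8784 years):
d₁ = [ln(V₀/D) + (r + σ²/2)T] / (σ√T)
   = [ln(542.3422/407.9411) + (0.0217 + 0.5·0.1667²)·9.8784] / (0.1667·√9.8784)
   = [0.284774 + 0.351616] / 0.523937 = 1.214632
d₂ = d₁ − σ√T = 1.214632 − 0.523937 = 0.690695
N(d₁) = 0.887747,  N(d₂) = 0.755122,  e^(−rT) = 0.807057
E₀ = V₀·N(d₁) − D·e^(−rT)·N(d₂)
   = 542.3422·0.887747 − 407.9411·0.807057·0.755122 = 232.852673
B₀ = V₀ − E₀ = 542.3422 − 232.852673 = 309.489527
spread = −(1/T)·ln(B₀/D) − r = −(1/9.8784)·ln(309.489527/407.9411) − 0.0217 = 0.00625985
in basis points: 0.00625985 × 10⁴ = 62.5985 bp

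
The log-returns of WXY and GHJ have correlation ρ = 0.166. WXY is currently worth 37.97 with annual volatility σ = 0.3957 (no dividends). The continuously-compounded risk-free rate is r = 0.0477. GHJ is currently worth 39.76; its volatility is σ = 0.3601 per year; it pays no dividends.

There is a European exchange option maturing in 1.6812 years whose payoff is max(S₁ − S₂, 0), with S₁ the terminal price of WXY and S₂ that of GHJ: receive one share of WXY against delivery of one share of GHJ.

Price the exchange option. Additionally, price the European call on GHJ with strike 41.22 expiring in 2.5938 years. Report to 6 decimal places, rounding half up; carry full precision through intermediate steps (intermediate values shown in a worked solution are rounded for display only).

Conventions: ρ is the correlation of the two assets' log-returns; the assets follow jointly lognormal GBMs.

σ_eff = √(σ₁² + σ₂² − 2ρσ₁σ₂) = √(0.3957² + 0.3601² − 2·0.166·0.3957·0.3601) = 0.488818
d₁ = (ln(S₁/S₂) + (q₂ − q₁ + σ_eff²/2)T) / (σ_eff√T) = (ln(37.97/39.76) + (0.0 − 0.0 + 0.119472)·1.6812) / 0.633807 = 0.244224
d₂ = d₁ − σ_eff√T = 0.244224 − 0.633807 = -0.389583
N(d₁) = 0.596471,  N(d₂) = 0.348422
V = S₁·e^{−q₁T}·N(d₁) − S₂·e^{−q₂T}·N(d₂) = 22.648012 − 13.853271 = 8.794741
[vanilla: GHJ call K=41.22]
σ√T = 0.3601·√2.5938 = 0.579951
d₁ = (ln(S/K) + (r+σ²/2)T) / (σ√T) = (ln(39.76/41.22) + (0.0477+0.3601²/2)·2.5938) / 0.579951 = (-0.036062 + 0.291896) / 0.579951 = 0.441130
d₂ = d₁ − σ√T = 0.441130 − 0.579951 = -0.138821
e^{−rT} = 0.883623
N(d₁) = 0.670440,  N(d₂) = 0.444796
price = S·N(d₁) − K·e^{−rT}·N(d₂) = 26.656713 − 16.200775 = 10.455939

exchange price = 8.794741
price(GHJ call K=41.22) = 10.455939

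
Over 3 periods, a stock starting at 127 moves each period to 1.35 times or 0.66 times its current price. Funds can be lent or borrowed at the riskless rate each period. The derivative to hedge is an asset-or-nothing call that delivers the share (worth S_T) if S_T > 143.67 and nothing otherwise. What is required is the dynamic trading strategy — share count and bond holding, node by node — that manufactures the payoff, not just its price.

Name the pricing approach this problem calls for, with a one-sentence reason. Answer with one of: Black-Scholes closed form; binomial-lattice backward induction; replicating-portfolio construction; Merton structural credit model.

Key observation: what is demanded is not a single number but the (Δ, B) position at each node of the 1.35/0.66 tree starting at 127; constructing those positions is the replicating-portfolio method.

framework: replicating-portfolio construction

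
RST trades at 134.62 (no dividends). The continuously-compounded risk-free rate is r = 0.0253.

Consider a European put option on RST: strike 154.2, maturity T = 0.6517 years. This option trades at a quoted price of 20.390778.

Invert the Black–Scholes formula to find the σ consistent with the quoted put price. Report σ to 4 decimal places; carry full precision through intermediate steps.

sigma = 0.2072

At σ = 0.2072 the Black–Scholes value reproduces the quote:
σ√T = 0.2072·√0.6517 = 0.167268
d₁ = (ln(S/K) + (r+σ²/2)T) / (σ√T) = (ln(134.62/154.2) + (0.0253+0.2072²/2)·0.6517) / 0.167268 = (-0.135794 + 0.030477) / 0.167268 = -0.629630
d₂ = d₁ − σ√T = -0.629630 − 0.167268 = -0.796898
e^{−rT} = 0.983647
N(−d₁) = 0.735532,  N(−d₂) = 0.787245
V = K·e^{−rT}·N(−d₂) − S·N(−d₁) = 119.408045 − 99.017267 = 20.390778 (the quoted price), and the Black–Scholes price is strictly increasing in σ, so σ is unique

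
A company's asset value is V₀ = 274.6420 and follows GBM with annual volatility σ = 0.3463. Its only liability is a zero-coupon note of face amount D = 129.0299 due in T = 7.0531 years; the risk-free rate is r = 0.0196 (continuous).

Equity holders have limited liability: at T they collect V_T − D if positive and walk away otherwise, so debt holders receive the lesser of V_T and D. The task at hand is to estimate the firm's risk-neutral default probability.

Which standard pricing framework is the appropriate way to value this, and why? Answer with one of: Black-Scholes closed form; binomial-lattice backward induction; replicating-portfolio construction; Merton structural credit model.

framework: Merton structural credit model

Key observation: with the firm-asset dynamics (V₀ = 274.6420) and a single zero-coupon liability of face 129.0299 given, debt value, spread, and default probability all derive from the option view of the balance sheet.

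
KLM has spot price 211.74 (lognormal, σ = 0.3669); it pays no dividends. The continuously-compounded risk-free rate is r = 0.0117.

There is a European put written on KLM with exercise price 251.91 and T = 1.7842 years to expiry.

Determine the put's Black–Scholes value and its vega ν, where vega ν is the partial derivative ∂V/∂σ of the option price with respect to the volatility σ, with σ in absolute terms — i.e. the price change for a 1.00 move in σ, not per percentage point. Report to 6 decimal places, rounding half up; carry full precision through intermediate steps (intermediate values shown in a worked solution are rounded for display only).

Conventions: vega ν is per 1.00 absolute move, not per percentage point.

price = 63.947739
ν = 112.581029

σ√T = 0.3669·√1.7842 = 0.490083
d₁ = (ln(S/K) + (r+σ²/2)T) / (σ√T) = (ln(211.74/251.91) + (0.0117+0.3669²/2)·1.7842) / 0.490083 = (-0.173713 + 0.140966) / 0.490083 = -0.066819
d₂ = d₁ − σ√T = -0.066819 − 0.490083 = -0.556902
e^{−rT} = 0.979341
N(−d₁) = 0.526637,  N(−d₂) = 0.711203
Put price V = K·e^{−rT}·N(−d₂) − S·N(−d₁) = 175.457914 − 111.510175 = 63.947739
φ(d₁) = (1/√(2π))·e^{−d₁²/2} = 0.398053
ν = S·φ(d₁)·√T = 112.581029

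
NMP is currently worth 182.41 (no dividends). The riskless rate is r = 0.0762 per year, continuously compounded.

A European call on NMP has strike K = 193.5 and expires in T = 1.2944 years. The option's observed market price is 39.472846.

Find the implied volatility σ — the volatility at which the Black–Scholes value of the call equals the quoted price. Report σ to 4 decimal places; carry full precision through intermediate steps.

At σ = 0.4460 the Black–Scholes value reproduces the quote:
σ√T = 0.446·√1.2944 = 0.507422
d₁ = (ln(S/K) + (r+σ²/2)T) / (σ√T) = (ln(182.41/193.5) + (0.0762+0.446²/2)·1.2944) / 0.507422 = (-0.059021 + 0.227372) / 0.507422 = 0.331777
d₂ = d₁ − σ√T = 0.331777 − 0.507422 = -0.175644
e^{−rT} = 0.906075
N(d₁) = 0.629971,  N(d₂) = 0.430287
V = S·N(d₁) − K·e^{−rT}·N(d₂) = 114.913072 − 75.440226 = 39.472846 (the quoted price), and the Black–Scholes price is strictly increasing in σ, so σ is unique

sigma = 0.4460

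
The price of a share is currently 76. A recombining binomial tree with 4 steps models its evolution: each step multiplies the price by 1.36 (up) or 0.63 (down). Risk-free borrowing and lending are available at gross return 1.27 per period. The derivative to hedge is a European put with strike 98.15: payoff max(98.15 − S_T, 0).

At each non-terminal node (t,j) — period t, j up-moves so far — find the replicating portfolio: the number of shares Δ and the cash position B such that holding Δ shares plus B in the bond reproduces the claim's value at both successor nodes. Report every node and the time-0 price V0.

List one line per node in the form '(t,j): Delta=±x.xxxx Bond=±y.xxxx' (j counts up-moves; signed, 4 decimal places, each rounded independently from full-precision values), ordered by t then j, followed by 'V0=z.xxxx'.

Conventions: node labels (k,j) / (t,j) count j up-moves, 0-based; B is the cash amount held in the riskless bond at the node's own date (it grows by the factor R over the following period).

(0,0): Delta=-0.1167 Bond=10.2027
(1,0): Delta=-0.6961 Bond=40.6976
(1,1): Delta=-0.0790 Bond=9.0564
(2,0): Delta=-1.0000 Bond=60.8531
(2,1): Delta=-0.6763 Bond=50.3968
(2,2): Delta=-0.0401 Bond=6.0320
(3,0): Delta=-1.0000 Bond=77.2835
(3,1): Delta=-1.0000 Bond=77.2835
(3,2): Delta=-0.6552 Bond=62.1365
(3,3): Delta=0.0000 Bond=0.0000
V0=1.3317

Since d<R<u, set p* = (R−d)/(u−d) = 0.8767; price each node as the discounted p*-expectation of its children.
Expiry values: V(4,0)=86.1777, V(4,1)=72.3051, V(4,2)=42.3579, V(4,3)=0.0000, V(4,4)=0.0000
(3,0): S=19.0036. Δ = (V_up−V_dn)/(S_up−S_dn) = (72.3051−86.1777)/(25.8449−11.9723) = -1.0000. V = [p*·72.3051 + (1−p*)·86.1777]/1.27 = 58.2799. B = V − Δ·S = 77.2835.
(3,1): S=41.0236. Δ = (V_up−V_dn)/(S_up−S_dn) = (42.3579−72.3051)/(55.7921−25.8449) = -1.0000. V = [p*·42.3579 + (1−p*)·72.3051]/1.27 = 36.2599. B = V − Δ·S = 77.2835.
(3,2): S=88.5588. Δ = (V_up−V_dn)/(S_up−S_dn) = (0.0000−42.3579)/(120.4400−55.7921) = -0.6552. V = [p*·0.0000 + (1−p*)·42.3579]/1.27 = 4.1120. B = V − Δ·S = 62.1365.
(3,3): S=191.1747. Δ = (V_up−V_dn)/(S_up−S_dn) = (0.0000−0.0000)/(259.9975−120.4400) = 0.0000. V = [p*·0.0000 + (1−p*)·0.0000]/1.27 = 0.0000. B = V − Δ·S = 0.0000.
(2,0): S=30.1644. Δ = (V_up−V_dn)/(S_up−S_dn) = (36.2599−58.2799)/(41.0236−19.0036) = -1.0000. V = [p*·36.2599 + (1−p*)·58.2799]/1.27 = 30.6887. B = V − Δ·S = 60.8531.
(2,1): S=65.1168. Δ = (V_up−V_dn)/(S_up−S_dn) = (4.1120−36.2599)/(88.5588−41.0236) = -0.6763. V = [p*·4.1120 + (1−p*)·36.2599]/1.27 = 6.3586. B = V − Δ·S = 50.3968.
(2,2): S=140.5696. Δ = (V_up−V_dn)/(S_up−S_dn) = (0.0000−4.1120)/(191.1747−88.5588) = -0.0401. V = [p*·0.0000 + (1−p*)·4.1120]/1.27 = 0.3992. B = V − Δ·S = 6.0320.
(1,0): S=47.8800. Δ = (V_up−V_dn)/(S_up−S_dn) = (6.3586−30.6887)/(65.1168−30.1644) = -0.6961. V = [p*·6.3586 + (1−p*)·30.6887]/1.27 = 7.3687. B = V − Δ·S = 40.6976.
(1,1): S=103.3600. Δ = (V_up−V_dn)/(S_up−S_dn) = (0.3992−6.3586)/(140.5696−65.1168) = -0.0790. V = [p*·0.3992 + (1−p*)·6.3586]/1.27 = 0.8928. B = V − Δ·S = 9.0564.
(0,0): S=76.0000. Δ = (V_up−V_dn)/(S_up−S_dn) = (0.8928−7.3687)/(103.3600−47.8800) = -0.1167. V = [p*·0.8928 + (1−p*)·7.3687]/1.27 = 1.3317. B = V − Δ·S = 10.2027.
Verification: the root portfolio costs Δ(0,0)·S0 + B(0,0) = 1.3317, matching V0.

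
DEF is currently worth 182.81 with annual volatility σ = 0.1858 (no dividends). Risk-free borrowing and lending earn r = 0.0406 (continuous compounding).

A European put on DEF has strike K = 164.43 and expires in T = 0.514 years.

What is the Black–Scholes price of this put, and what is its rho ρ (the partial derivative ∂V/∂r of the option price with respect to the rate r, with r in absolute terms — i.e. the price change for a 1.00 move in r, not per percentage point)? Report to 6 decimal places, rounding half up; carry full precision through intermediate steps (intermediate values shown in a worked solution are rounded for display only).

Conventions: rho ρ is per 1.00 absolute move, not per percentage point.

price = 2.081321
ρ = -15.555725

σ√T = 0.1858·√0.514 = 0.133207
d₁ = (ln(S/K) + (r+σ²/2)T) / (σ√T) = (ln(182.81/164.43) + (0.0406+0.1858²/2)·0.514) / 0.133207 = (0.105962 + 0.029740) / 0.133207 = 1.018736
d₂ = d₁ − σ√T = 1.018736 − 0.133207 = 0.885529
e^{−rT} = 0.979348
N(−d₁) = 0.154164,  N(−d₂) = 0.187936
Put price V = K·e^{−rT}·N(−d₂) − S·N(−d₁) = 30.264057 − 28.182737 = 2.081321
ρ = −K·T·e^{−rT}·N(−d₂) = -15.555725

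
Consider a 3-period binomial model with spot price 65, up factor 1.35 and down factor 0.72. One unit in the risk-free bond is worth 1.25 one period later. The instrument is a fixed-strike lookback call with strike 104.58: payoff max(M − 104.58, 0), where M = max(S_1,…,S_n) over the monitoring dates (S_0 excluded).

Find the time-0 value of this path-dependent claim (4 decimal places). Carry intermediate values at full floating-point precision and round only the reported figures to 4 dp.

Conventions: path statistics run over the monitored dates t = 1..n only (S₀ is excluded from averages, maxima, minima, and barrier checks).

Under the martingale measure an up-move has probability p* = 0.8413; value the claim as the probability-weighted average of per-path payoffs, discounted 3 periods at R = 1.25.
Enumerate all 2^3 = 8 price paths (U = up ×1.35, D = down ×0.72); each path with k up-moves has probability p*^k·(1−p*)^(3−k).
DDD: M=46.8000, payoff=0.0000, prob=0.003999
UDD: M=87.7500, payoff=0.0000, prob=0.021196
DUD: M=63.1800, payoff=0.0000, prob=0.021196
UUD: M=118.4625, payoff=13.8825, prob=0.112339
DDU: M=46.8000, payoff=0.0000, prob=0.021196
UDU: M=87.7500, payoff=0.0000, prob=0.112339
DUU: M=85.2930, payoff=0.0000, prob=0.112339
UUU: M=159.9244, payoff=55.3444, prob=0.595396
Price = Σ prob·payoff / R^3 = 34.511368 / 1.953125 = 17.6698

price = 17.6698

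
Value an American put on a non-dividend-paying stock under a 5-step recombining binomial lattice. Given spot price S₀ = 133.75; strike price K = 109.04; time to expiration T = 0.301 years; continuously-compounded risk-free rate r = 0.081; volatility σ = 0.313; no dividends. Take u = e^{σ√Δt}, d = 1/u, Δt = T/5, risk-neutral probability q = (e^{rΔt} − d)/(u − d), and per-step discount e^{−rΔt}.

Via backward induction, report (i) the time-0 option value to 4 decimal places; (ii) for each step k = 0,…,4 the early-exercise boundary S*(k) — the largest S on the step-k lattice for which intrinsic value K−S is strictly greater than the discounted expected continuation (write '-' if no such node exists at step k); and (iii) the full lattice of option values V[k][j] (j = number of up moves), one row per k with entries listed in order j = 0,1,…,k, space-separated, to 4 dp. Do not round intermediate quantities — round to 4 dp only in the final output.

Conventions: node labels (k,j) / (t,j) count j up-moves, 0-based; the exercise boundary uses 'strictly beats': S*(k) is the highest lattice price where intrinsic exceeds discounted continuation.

price = 0.9078
boundary = - - - - 98.3749
tree:
0.9078
1.7080 0.1557
3.1840 0.3209 0.0000
5.8687 0.6617 0.0000 0.0000
10.6651 1.3642 0.0000 0.0000 0.0000
17.9372 2.8126 0.0000 0.0000 0.0000 0.0000

Δt=0.06020  u=1.07982  d=0.92608  q=0.51260  discount=0.99514
step 5 (expiry): payoffs max(K−S,0) = 17.9372 2.8126 0.0000 0.0000 0.0000 0.0000
step 4: (k=4,j=0): S=98.3749, K−S=10.6651, hold=10.1347 ⇒ V=10.6651 exercise | (k=4,j=1): S=114.7068, K−S=0.0000, hold=1.3642 ⇒ V=1.3642 continue | (k=4,j=2): S=133.7500, K−S=0.0000, hold=0.0000 ⇒ V=0.0000 continue | (k=4,j=3): S=155.9547, K−S=0.0000, hold=0.0000 ⇒ V=0.0000 continue | (k=4,j=4): S=181.8458, K−S=0.0000, hold=0.0000 ⇒ V=0.0000 continue  boundary S*=98.3749
step 3: (k=3,j=0): S=106.2274, K−S=2.8126, hold=5.8687 ⇒ V=5.8687 continue | (k=3,j=1): S=123.8629, K−S=0.0000, hold=0.6617 ⇒ V=0.6617 continue | (k=3,j=2): S=144.4263, K−S=0.0000, hold=0.0000 ⇒ V=0.0000 continue | (k=3,j=3): S=168.4034, K−S=0.0000, hold=0.0000 ⇒ V=0.0000 continue  boundary S*=-
step 2: (k=2,j=0): S=114.7068, K−S=0.0000, hold=3.1840 ⇒ V=3.1840 continue | (k=2,j=1): S=133.7500, K−S=0.0000, hold=0.3209 ⇒ V=0.3209 continue | (k=2,j=2): S=155.9547, K−S=0.0000, hold=0.0000 ⇒ V=0.0000 continue  boundary S*=-
step 1: (k=1,j=0): S=123.8629, K−S=0.0000, hold=1.7080 ⇒ V=1.7080 continue | (k=1,j=1): S=144.4263, K−S=0.0000, hold=0.1557 ⇒ V=0.1557 continue  boundary S*=-
step 0: (k=0,j=0): S=133.7500, K−S=0.0000, hold=0.9078 ⇒ V=0.9078 continue  boundary S*=-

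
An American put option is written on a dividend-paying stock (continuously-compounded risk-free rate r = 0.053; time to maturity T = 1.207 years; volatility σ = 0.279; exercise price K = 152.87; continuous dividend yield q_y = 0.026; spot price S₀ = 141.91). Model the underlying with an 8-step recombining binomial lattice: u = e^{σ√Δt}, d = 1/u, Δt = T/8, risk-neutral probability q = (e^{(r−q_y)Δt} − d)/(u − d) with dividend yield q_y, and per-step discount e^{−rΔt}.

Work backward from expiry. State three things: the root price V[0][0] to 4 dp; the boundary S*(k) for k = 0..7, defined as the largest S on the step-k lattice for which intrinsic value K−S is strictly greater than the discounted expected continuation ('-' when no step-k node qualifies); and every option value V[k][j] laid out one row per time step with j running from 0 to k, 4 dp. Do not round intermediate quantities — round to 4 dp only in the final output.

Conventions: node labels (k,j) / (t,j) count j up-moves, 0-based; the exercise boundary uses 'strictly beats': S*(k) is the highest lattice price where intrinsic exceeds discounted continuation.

price = 21.5707
boundary = - - - 102.5223 114.2571 102.5223 114.2571 127.3351
tree:
21.5707
29.5263 13.6998
39.2005 20.0088 7.4022
50.3477 28.3184 11.7464 3.0328
60.8773 38.6129 18.1399 5.3295 0.7084
70.3254 50.3477 27.0652 9.2105 1.4050 0.0000
78.8032 60.8773 38.6129 15.5710 2.7865 0.0000 0.0000
86.4103 70.3254 50.3477 25.5349 5.5263 0.0000 0.0000 0.0000
93.2360 78.8032 60.8773 38.6129 10.9600 0.0000 0.0000 0.0000 0.0000

params: Δt=0.15088 u=1.11446 d=0.89729 q=0.49173 e^(-rΔt)=0.99204
t_8 payoffs: 93.2360 78.8032 60.8773 38.6129 10.9600 0.0000 0.0000 0.0000 0.0000
t_7: node(7,0) S=66.4597 payoff=86.4103 vs cont=85.4529 → 86.4103 [stop]  node(7,1) S=82.5446 payoff=70.3254 vs cont=69.4311 → 70.3254 [stop]  node(7,2) S=102.5223 payoff=50.3477 vs cont=49.5316 → 50.3477 [stop]  node(7,3) S=127.3351 payoff=25.5349 vs cont=24.8159 → 25.5349 [stop]  node(7,4) S=158.1532 payoff=0.0000 vs cont=5.5263 → 5.5263 [wait]  node(7,5) S=196.4299 payoff=0.0000 vs cont=0.0000 → 0.0000 [wait]  node(7,6) S=243.9706 payoff=0.0000 vs cont=0.0000 → 0.0000 [wait]  node(7,7) S=303.0172 payoff=0.0000 vs cont=0.0000 → 0.0000 [wait]  ⇒ S*(7)=127.3351
t_6: node(6,0) S=74.0668 payoff=78.8032 vs cont=77.8756 → 78.8032 [stop]  node(6,1) S=91.9927 payoff=60.8773 vs cont=60.0199 → 60.8773 [stop]  node(6,2) S=114.2571 payoff=38.6129 vs cont=37.8427 → 38.6129 [stop]  node(6,3) S=141.9100 payoff=10.9600 vs cont=15.5710 → 15.5710 [wait]  node(6,4) S=176.2556 payoff=0.0000 vs cont=2.7865 → 2.7865 [wait]  node(6,5) S=218.9135 payoff=0.0000 vs cont=0.0000 → 0.0000 [wait]  node(6,6) S=271.8957 payoff=0.0000 vs cont=0.0000 → 0.0000 [wait]  ⇒ S*(6)=114.2571
t_5: node(5,0) S=82.5446 payoff=70.3254 vs cont=69.4311 → 70.3254 [stop]  node(5,1) S=102.5223 payoff=50.3477 vs cont=49.5316 → 50.3477 [stop]  node(5,2) S=127.3351 payoff=25.5349 vs cont=27.0652 → 27.0652 [wait]  node(5,3) S=158.1532 payoff=0.0000 vs cont=9.2105 → 9.2105 [wait]  node(5,4) S=196.4299 payoff=0.0000 vs cont=1.4050 → 1.4050 [wait]  node(5,5) S=243.9706 payoff=0.0000 vs cont=0.0000 → 0.0000 [wait]  ⇒ S*(5)=102.5223
t_4: node(4,0) S=91.9927 payoff=60.8773 vs cont=60.0199 → 60.8773 [stop]  node(4,1) S=114.2571 payoff=38.6129 vs cont=38.5892 → 38.6129 [stop]  node(4,2) S=141.9100 payoff=10.9600 vs cont=18.1399 → 18.1399 [wait]  node(4,3) S=176.2556 payoff=0.0000 vs cont=5.3295 → 5.3295 [wait]  node(4,4) S=218.9135 payoff=0.0000 vs cont=0.7084 → 0.7084 [wait]  ⇒ S*(4)=114.2571
t_3: node(3,0) S=102.5223 payoff=50.3477 vs cont=49.5316 → 50.3477 [stop]  node(3,1) S=127.3351 payoff=25.5349 vs cont=28.3184 → 28.3184 [wait]  node(3,2) S=158.1532 payoff=0.0000 vs cont=11.7464 → 11.7464 [wait]  node(3,3) S=196.4299 payoff=0.0000 vs cont=3.0328 → 3.0328 [wait]  ⇒ S*(3)=102.5223
t_2: node(2,0) S=114.2571 payoff=38.6129 vs cont=39.2005 → 39.2005 [wait]  node(2,1) S=141.9100 payoff=10.9600 vs cont=20.0088 → 20.0088 [wait]  node(2,2) S=176.2556 payoff=0.0000 vs cont=7.4022 → 7.4022 [wait]  ⇒ S*(2)=-
t_1: node(1,0) S=127.3351 payoff=25.5349 vs cont=29.5263 → 29.5263 [wait]  node(1,1) S=158.1532 payoff=0.0000 vs cont=13.6998 → 13.6998 [wait]  ⇒ S*(1)=-
t_0: node(0,0) S=141.9100 payoff=10.9600 vs cont=21.5707 → 21.5707 [wait]  ⇒ S*(0)=-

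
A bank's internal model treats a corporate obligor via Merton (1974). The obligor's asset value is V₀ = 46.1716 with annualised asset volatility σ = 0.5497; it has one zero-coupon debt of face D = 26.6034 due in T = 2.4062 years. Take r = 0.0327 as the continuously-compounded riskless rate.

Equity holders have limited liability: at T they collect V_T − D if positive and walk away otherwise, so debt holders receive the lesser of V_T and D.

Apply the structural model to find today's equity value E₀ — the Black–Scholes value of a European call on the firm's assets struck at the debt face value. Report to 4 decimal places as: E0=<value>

Apply the equity-as-call identities (strike 26.6034, horizon 2.4062 years):
d₁ = [ln(V₀/D) + (r + σ²/2)T] / (σ√T)
   = [ln(46.1716/26.6034) + (0.0327 + 0.5·0.5497²)·2.4062] / (0.5497·√2.4062)
   = [0.551326 + 0.442224] / 0.852691 = 1.165193
d₂ = d₁ − σ√T = 1.165193 − 0.852691 = 0.312502
N(d₁) = 0.878030,  N(d₂) = 0.622671,  e^(−rT) = 0.924333
E₀ = V₀·N(d₁) − D·e^(−rT)·N(d₂)
   = 46.1716·0.878030 − 26.6034·0.924333·0.622671 = 25.228310

E0=25.2283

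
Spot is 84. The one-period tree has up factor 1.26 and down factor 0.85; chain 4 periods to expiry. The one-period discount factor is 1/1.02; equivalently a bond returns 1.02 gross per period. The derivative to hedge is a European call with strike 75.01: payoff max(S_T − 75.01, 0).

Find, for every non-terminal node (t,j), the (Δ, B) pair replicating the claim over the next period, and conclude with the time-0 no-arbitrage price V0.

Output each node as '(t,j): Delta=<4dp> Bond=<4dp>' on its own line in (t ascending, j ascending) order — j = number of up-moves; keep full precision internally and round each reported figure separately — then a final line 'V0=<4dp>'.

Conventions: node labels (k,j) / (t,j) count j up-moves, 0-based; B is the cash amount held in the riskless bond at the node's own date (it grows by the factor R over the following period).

(0,0): Delta=0.7672 Bond=-43.2836
(1,0): Delta=0.6025 Bond=-32.3906
(1,1): Delta=0.9240 Bond=-60.7497
(2,0): Delta=0.3486 Bond=-17.6329
(2,1): Delta=0.8442 Bond=-54.7875
(2,2): Delta=1.0000 Bond=-72.0973
(3,0): Delta=0.0000 Bond=0.0000
(3,1): Delta=0.6807 Bond=-43.3769
(3,2): Delta=1.0000 Bond=-73.5392
(3,3): Delta=1.0000 Bond=-73.5392
V0=21.1591

No-arbitrage ⇒ martingale measure with p* = (R−d)/(u−d) = 0.4146.
Expiry values: V(4,0)=0.0000, V(4,1)=0.0000, V(4,2)=21.3414, V(4,3)=67.8168, V(4,4)=136.7098
Node (3,0) S=51.5865: V=(p*·0.0000+(1−p*)·0.0000)/1.02=0.0000; Δ=(0.0000−0.0000)/(64.9990−43.8485)=0.0000; B=V−Δ·S=0.0000
Node (3,1) S=76.4694: V=(p*·21.3414+(1−p*)·0.0000)/1.02=8.6754; Δ=(21.3414−0.0000)/(96.3514−64.9990)=0.6807; B=V−Δ·S=-43.3769
Node (3,2) S=113.3546: V=(p*·67.8168+(1−p*)·21.3414)/1.02=39.8154; Δ=(67.8168−21.3414)/(142.8268−96.3514)=1.0000; B=V−Δ·S=-73.5392
Node (3,3) S=168.0316: V=(p*·136.7098+(1−p*)·67.8168)/1.02=94.4924; Δ=(136.7098−67.8168)/(211.7198−142.8268)=1.0000; B=V−Δ·S=-73.5392
Node (2,0) S=60.6900: V=(p*·8.6754+(1−p*)·0.0000)/1.02=3.5266; Δ=(8.6754−0.0000)/(76.4694−51.5865)=0.3486; B=V−Δ·S=-17.6329
Node (2,1) S=89.9640: V=(p*·39.8154+(1−p*)·8.6754)/1.02=21.1638; Δ=(39.8154−8.6754)/(113.3546−76.4694)=0.8442; B=V−Δ·S=-54.7875
Node (2,2) S=133.3584: V=(p*·94.4924+(1−p*)·39.8154)/1.02=61.2611; Δ=(94.4924−39.8154)/(168.0316−113.3546)=1.0000; B=V−Δ·S=-72.0973
Node (1,0) S=71.4000: V=(p*·21.1638+(1−p*)·3.5266)/1.02=10.6270; Δ=(21.1638−3.5266)/(89.9640−60.6900)=0.6025; B=V−Δ·S=-32.3906
Node (1,1) S=105.8400: V=(p*·61.2611+(1−p*)·21.1638)/1.02=37.0486; Δ=(61.2611−21.1638)/(133.3584−89.9640)=0.9240; B=V−Δ·S=-60.7497
Node (0,0) S=84.0000: V=(p*·37.0486+(1−p*)·10.6270)/1.02=21.1591; Δ=(37.0486−10.6270)/(105.8400−71.4000)=0.7672; B=V−Δ·S=-43.2836
Check: Δ(0,0)·S0 + B(0,0) = 21.1591 = V0.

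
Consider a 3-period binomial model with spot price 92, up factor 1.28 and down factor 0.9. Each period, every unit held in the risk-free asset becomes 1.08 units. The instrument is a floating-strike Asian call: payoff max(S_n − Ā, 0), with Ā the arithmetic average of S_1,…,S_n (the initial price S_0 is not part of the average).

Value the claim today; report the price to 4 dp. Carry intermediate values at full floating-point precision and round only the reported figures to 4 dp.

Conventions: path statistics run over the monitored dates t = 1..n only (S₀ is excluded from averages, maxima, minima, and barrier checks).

price = 8.6858

Under the martingale measure an up-move has probability p* = 0.4737; value the claim as the probability-weighted average of per-path payoffs, discounted 3 periods at R = 1.08.
Enumerate all 2^3 = 8 price paths (U = up ×1.28, D = down ×0.9); each path with k up-moves has probability p*^k·(1−p*)^(3−k).
DDD: Ā=74.7960, payoff=0.0000, prob=0.145794
UDD: Ā=106.3765, payoff=0.0000, prob=0.131214
DUD: Ā=94.7232, payoff=0.6624, prob=0.131214
UUD: Ā=134.7174, payoff=0.9421, prob=0.118093
DDU: Ā=84.2352, payoff=11.1504, prob=0.131214
UDU: Ā=119.8012, payoff=15.8583, prob=0.118093
DUU: Ā=108.1478, payoff=27.5117, prob=0.118093
UUU: Ā=153.8103, payoff=39.1277, prob=0.106284
Price = Σ prob·payoff / R^3 = 10.941600 / 1.259712 = 8.6858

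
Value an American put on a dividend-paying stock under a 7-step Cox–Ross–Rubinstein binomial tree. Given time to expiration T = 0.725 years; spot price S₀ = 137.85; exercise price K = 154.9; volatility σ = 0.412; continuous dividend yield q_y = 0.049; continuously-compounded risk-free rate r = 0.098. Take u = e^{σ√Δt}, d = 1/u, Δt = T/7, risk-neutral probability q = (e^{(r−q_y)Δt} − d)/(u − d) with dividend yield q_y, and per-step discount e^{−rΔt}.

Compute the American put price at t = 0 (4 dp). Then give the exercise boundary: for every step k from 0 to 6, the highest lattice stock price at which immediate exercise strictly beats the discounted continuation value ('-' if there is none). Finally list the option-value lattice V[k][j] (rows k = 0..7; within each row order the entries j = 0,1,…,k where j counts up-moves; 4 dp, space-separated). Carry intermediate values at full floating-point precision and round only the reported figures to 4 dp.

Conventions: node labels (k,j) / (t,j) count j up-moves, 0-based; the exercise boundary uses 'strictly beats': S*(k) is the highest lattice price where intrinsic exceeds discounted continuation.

params: Δt=0.10357 u=1.14178 d=0.87582 q=0.48603 e^(-rΔt)=0.98990
t_7 payoffs: 100.4097 83.8626 62.2906 34.1679 0.0000 0.0000 0.0000 0.0000
t_6: node(6,0) S=62.2161 payoff=92.6839 vs cont=91.4345 → 92.6839 [stop]  node(6,1) S=81.1094 payoff=73.7906 vs cont=72.6370 → 73.7906 [stop]  node(6,2) S=105.7399 payoff=49.1601 vs cont=48.1311 → 49.1601 [stop]  node(6,3) S=137.8500 payoff=17.0500 vs cont=17.3839 → 17.3839 [wait]  node(6,4) S=179.7110 payoff=0.0000 vs cont=0.0000 → 0.0000 [wait]  node(6,5) S=234.2840 payoff=0.0000 vs cont=0.0000 → 0.0000 [wait]  node(6,6) S=305.4292 payoff=0.0000 vs cont=0.0000 → 0.0000 [wait]  ⇒ S*(6)=105.7399
t_5: node(5,0) S=71.0374 payoff=83.8626 vs cont=82.6579 → 83.8626 [stop]  node(5,1) S=92.6094 payoff=62.2906 vs cont=61.1952 → 62.2906 [stop]  node(5,2) S=120.7321 payoff=34.1679 vs cont=33.3754 → 34.1679 [stop]  node(5,3) S=157.3949 payoff=0.0000 vs cont=8.8446 → 8.8446 [wait]  node(5,4) S=205.1912 payoff=0.0000 vs cont=0.0000 → 0.0000 [wait]  node(5,5) S=267.5017 payoff=0.0000 vs cont=0.0000 → 0.0000 [wait]  ⇒ S*(5)=120.7321
t_4: node(4,0) S=81.1094 payoff=73.7906 vs cont=72.6370 → 73.7906 [stop]  node(4,1) S=105.7399 payoff=49.1601 vs cont=48.1311 → 49.1601 [stop]  node(4,2) S=137.8500 payoff=17.0500 vs cont=21.6392 → 21.6392 [wait]  node(4,3) S=179.7110 payoff=0.0000 vs cont=4.4999 → 4.4999 [wait]  node(4,4) S=234.2840 payoff=0.0000 vs cont=0.0000 → 0.0000 [wait]  ⇒ S*(4)=105.7399
t_3: node(3,0) S=92.6094 payoff=62.2906 vs cont=61.1952 → 62.2906 [stop]  node(3,1) S=120.7321 payoff=34.1679 vs cont=35.4227 → 35.4227 [wait]  node(3,2) S=157.3949 payoff=0.0000 vs cont=13.1746 → 13.1746 [wait]  node(3,3) S=205.1912 payoff=0.0000 vs cont=2.2895 → 2.2895 [wait]  ⇒ S*(3)=92.6094
t_2: node(2,0) S=105.7399 payoff=49.1601 vs cont=48.7348 → 49.1601 [stop]  node(2,1) S=137.8500 payoff=17.0500 vs cont=24.3609 → 24.3609 [wait]  node(2,2) S=179.7110 payoff=0.0000 vs cont=7.8045 → 7.8045 [wait]  ⇒ S*(2)=105.7399
t_1: node(1,0) S=120.7321 payoff=34.1679 vs cont=36.7322 → 36.7322 [wait]  node(1,1) S=157.3949 payoff=0.0000 vs cont=16.1492 → 16.1492 [wait]  ⇒ S*(1)=-
t_0: node(0,0) S=137.8500 payoff=17.0500 vs cont=26.4583 → 26.4583 [wait]  ⇒ S*(0)=-

price = 26.4583
boundary = - - 105.7399 92.6094 105.7399 120.7321 105.7399
tree:
26.4583
36.7322 16.1492
49.1601 24.3609 7.8045
62.2906 35.4227 13.1746 2.2895
73.7906 49.1601 21.6392 4.4999 0.0000
83.8626 62.2906 34.1679 8.8446 0.0000 0.0000
92.6839 73.7906 49.1601 17.3839 0.0000 0.0000 0.0000
100.4097 83.8626 62.2906 34.1679 0.0000 0.0000 0.0000 0.0000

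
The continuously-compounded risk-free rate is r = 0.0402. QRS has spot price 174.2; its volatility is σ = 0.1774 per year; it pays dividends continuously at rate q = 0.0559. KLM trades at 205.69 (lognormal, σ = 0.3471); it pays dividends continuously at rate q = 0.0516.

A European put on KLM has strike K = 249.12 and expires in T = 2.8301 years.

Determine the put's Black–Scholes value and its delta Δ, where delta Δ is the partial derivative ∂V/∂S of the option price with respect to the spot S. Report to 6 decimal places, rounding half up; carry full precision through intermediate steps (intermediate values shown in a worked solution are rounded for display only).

price = 71.463238
Δ = -0.463515

σ√T = 0.3471·√2.8301 = 0.583923
d₁ = (ln(S/K) + (r−q+σ²/2)T) / (σ√T) = (ln(205.69/249.12) + (0.0402−0.0516+0.3471²/2)·2.8301) / 0.583923 = (-0.191565 + 0.138220) / 0.583923 = -0.091356
d₂ = d₁ − σ√T = -0.091356 − 0.583923 = -0.675279
e^{−rT} = 0.892463
e^{−qT} = 0.864129
N(−d₁) = 0.536395,  N(−d₂) = 0.750251
Put price V = K·e^{−rT}·N(−d₂) − S·e^{−qT}·N(−d₁) = 166.803540 − 95.340302 = 71.463238
Δ = −e^{−qT}·N(−d₁) = -0.463515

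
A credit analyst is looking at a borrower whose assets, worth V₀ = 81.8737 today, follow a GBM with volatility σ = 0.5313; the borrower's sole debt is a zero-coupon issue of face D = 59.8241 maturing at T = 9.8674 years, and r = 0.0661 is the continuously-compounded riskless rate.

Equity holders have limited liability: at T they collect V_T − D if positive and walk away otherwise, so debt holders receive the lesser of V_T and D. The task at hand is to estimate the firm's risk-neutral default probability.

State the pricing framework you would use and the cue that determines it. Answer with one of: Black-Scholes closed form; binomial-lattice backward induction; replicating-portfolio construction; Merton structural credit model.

Key observation: the data describe a firm's assets (V₀ = 81.8737, GBM) and a single zero-coupon debt of face 59.8241, so credit quantities follow from equity-as-call in the structural model.

framework: Merton structural credit model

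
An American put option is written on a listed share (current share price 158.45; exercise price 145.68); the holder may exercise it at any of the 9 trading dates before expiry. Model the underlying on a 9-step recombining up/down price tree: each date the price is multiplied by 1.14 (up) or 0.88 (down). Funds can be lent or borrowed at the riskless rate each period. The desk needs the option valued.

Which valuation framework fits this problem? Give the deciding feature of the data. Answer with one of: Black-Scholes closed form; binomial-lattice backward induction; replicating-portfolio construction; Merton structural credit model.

Key observation: the exercise right at every one of the 9 steps is what matters: each node needs max(145.68 − S, continuation), which only the stepwise tree valuation starting from spot 158.45 delivers.

framework: binomial-lattice backward induction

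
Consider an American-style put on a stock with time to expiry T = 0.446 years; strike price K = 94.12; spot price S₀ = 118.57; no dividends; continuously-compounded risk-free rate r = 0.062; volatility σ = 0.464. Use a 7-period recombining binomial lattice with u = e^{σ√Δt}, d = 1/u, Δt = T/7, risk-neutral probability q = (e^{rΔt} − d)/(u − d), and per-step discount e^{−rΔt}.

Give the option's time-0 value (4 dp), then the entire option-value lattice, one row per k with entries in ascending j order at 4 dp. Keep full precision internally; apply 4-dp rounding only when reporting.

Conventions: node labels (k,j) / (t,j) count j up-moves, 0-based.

Δt=0.06371  u=1.12426  d=0.88948  q=0.48761  discount=0.99606
step 7 (expiry): payoffs max(K−S,0) = 41.8902 28.1041 10.6791 0.0000 0.0000 0.0000 0.0000 0.0000
k=6: (k=6,j=0): S=58.7197, K−S=35.4003, hold=35.0293 ⇒ V=35.4003 exercise | (k=6,j=1): S=74.2188, K−S=19.9012, hold=19.5301 ⇒ V=19.9012 exercise | (k=6,j=2): S=93.8090, K−S=0.3110, hold=5.4502 ⇒ V=5.4502 continue | (k=6,j=3): S=118.5700, K−S=0.0000, hold=0.0000 ⇒ V=0.0000 continue | (k=6,j=4): S=149.8667, K−S=0.0000, hold=0.0000 ⇒ V=0.0000 continue | (k=6,j=5): S=189.4243, K−S=0.0000, hold=0.0000 ⇒ V=0.0000 continue | (k=6,j=6): S=239.4231, K−S=0.0000, hold=0.0000 ⇒ V=0.0000 continue
k=5: (k=5,j=0): S=66.0159, K−S=28.1041, hold=27.7330 ⇒ V=28.1041 exercise | (k=5,j=1): S=83.4409, K−S=10.6791, hold=12.8041 ⇒ V=12.8041 continue | (k=5,j=2): S=105.4653, K−S=0.0000, hold=2.7816 ⇒ V=2.7816 continue | (k=5,j=3): S=133.3030, K−S=0.0000, hold=0.0000 ⇒ V=0.0000 continue | (k=5,j=4): S=168.4886, K−S=0.0000, hold=0.0000 ⇒ V=0.0000 continue | (k=5,j=5): S=212.9613, K−S=0.0000, hold=0.0000 ⇒ V=0.0000 continue
k=4: (k=4,j=0): S=74.2188, K−S=19.9012, hold=20.5622 ⇒ V=20.5622 continue | (k=4,j=1): S=93.8090, K−S=0.3110, hold=7.8858 ⇒ V=7.8858 continue | (k=4,j=2): S=118.5700, K−S=0.0000, hold=1.4197 ⇒ V=1.4197 continue | (k=4,j=3): S=149.8667, K−S=0.0000, hold=0.0000 ⇒ V=0.0000 continue | (k=4,j=4): S=189.4243, K−S=0.0000, hold=0.0000 ⇒ V=0.0000 continue
k=3: (k=3,j=0): S=83.4409, K−S=10.6791, hold=14.3243 ⇒ V=14.3243 continue | (k=3,j=1): S=105.4653, K−S=0.0000, hold=4.7142 ⇒ V=4.7142 continue | (k=3,j=2): S=133.3030, K−S=0.0000, hold=0.7245 ⇒ V=0.7245 continue | (k=3,j=3): S=168.4886, K−S=0.0000, hold=0.0000 ⇒ V=0.0000 continue
k=2: (k=2,j=0): S=93.8090, K−S=0.3110, hold=9.6003 ⇒ V=9.6003 continue | (k=2,j=1): S=118.5700, K−S=0.0000, hold=2.7579 ⇒ V=2.7579 continue | (k=2,j=2): S=149.8667, K−S=0.0000, hold=0.3698 ⇒ V=0.3698 continue
k=1: (k=1,j=0): S=105.4653, K−S=0.0000, hold=6.2392 ⇒ V=6.2392 continue | (k=1,j=1): S=133.3030, K−S=0.0000, hold=1.5871 ⇒ V=1.5871 continue
k=0: (k=0,j=0): S=118.5700, K−S=0.0000, hold=3.9551 ⇒ V=3.9551 continue

price = 3.9551
tree:
3.9551
6.2392 1.5871
9.6003 2.7579 0.3698
14.3243 4.7142 0.7245 0.0000
20.5622 7.8858 1.4197 0.0000 0.0000
28.1041 12.8041 2.7816 0.0000 0.0000 0.0000
35.4003 19.9012 5.4502 0.0000 0.0000 0.0000 0.0000
41.8902 28.1041 10.6791 0.0000 0.0000 0.0000 0.0000 0.0000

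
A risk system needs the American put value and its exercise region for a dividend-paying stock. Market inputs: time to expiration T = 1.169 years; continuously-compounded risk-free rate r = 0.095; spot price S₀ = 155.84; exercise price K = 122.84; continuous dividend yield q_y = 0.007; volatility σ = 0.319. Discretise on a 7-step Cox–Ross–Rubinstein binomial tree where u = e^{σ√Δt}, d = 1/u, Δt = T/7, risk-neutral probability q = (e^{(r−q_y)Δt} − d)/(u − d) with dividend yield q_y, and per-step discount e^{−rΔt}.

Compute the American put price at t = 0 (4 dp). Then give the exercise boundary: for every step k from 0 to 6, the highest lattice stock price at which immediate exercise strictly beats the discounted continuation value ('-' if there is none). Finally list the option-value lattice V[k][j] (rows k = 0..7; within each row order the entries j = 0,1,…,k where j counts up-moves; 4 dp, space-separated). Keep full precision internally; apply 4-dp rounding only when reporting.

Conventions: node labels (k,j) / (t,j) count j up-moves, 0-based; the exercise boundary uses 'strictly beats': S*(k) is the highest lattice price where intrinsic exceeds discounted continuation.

price = 4.3366
boundary = - - - - 92.5163 81.2087 92.5163
tree:
4.3366
7.3874 1.6985
12.2545 3.1928 0.3934
19.6735 5.8912 0.8398 0.0000
30.3237 10.6022 1.7928 0.0000 0.0000
41.6313 18.4191 3.8272 0.0000 0.0000 0.0000
51.5567 30.3237 8.1703 0.0000 0.0000 0.0000 0.0000
60.2691 41.6313 17.4418 0.0000 0.0000 0.0000 0.0000 0.0000

Δt=0.16700  u=1.13924  d=0.87778  q=0.52408  discount=0.98426
step 7 (expiry): payoffs max(K−S,0) = 60.2691 41.6313 17.4418 0.0000 0.0000 0.0000 0.0000 0.0000
step 6: (k=6,j=0): S=71.2833, K−S=51.5567, hold=49.7065 ⇒ V=51.5567 exercise | (k=6,j=1): S=92.5163, K−S=30.3237, hold=28.4984 ⇒ V=30.3237 exercise | (k=6,j=2): S=120.0739, K−S=2.7661, hold=8.1703 ⇒ V=8.1703 continue | (k=6,j=3): S=155.8400, K−S=0.0000, hold=0.0000 ⇒ V=0.0000 continue | (k=6,j=4): S=202.2597, K−S=0.0000, hold=0.0000 ⇒ V=0.0000 continue | (k=6,j=5): S=262.5064, K−S=0.0000, hold=0.0000 ⇒ V=0.0000 continue | (k=6,j=6): S=340.6985, K−S=0.0000, hold=0.0000 ⇒ V=0.0000 continue  boundary S*=92.5163
step 5: (k=5,j=0): S=81.2087, K−S=41.6313, hold=39.7926 ⇒ V=41.6313 exercise | (k=5,j=1): S=105.3982, K−S=17.4418, hold=18.4191 ⇒ V=18.4191 continue | (k=5,j=2): S=136.7930, K−S=0.0000, hold=3.8272 ⇒ V=3.8272 continue | (k=5,j=3): S=177.5392, K−S=0.0000, hold=0.0000 ⇒ V=0.0000 continue | (k=5,j=4): S=230.4224, K−S=0.0000, hold=0.0000 ⇒ V=0.0000 continue | (k=5,j=5): S=299.0577, K−S=0.0000, hold=0.0000 ⇒ V=0.0000 continue  boundary S*=81.2087
step 4: (k=4,j=0): S=92.5163, K−S=30.3237, hold=29.0025 ⇒ V=30.3237 exercise | (k=4,j=1): S=120.0739, K−S=2.7661, hold=10.6022 ⇒ V=10.6022 continue | (k=4,j=2): S=155.8400, K−S=0.0000, hold=1.7928 ⇒ V=1.7928 continue | (k=4,j=3): S=202.2597, K−S=0.0000, hold=0.0000 ⇒ V=0.0000 continue | (k=4,j=4): S=262.5064, K−S=0.0000, hold=0.0000 ⇒ V=0.0000 continue  boundary S*=92.5163
step 3: (k=3,j=0): S=105.3982, K−S=17.4418, hold=19.6735 ⇒ V=19.6735 continue | (k=3,j=1): S=136.7930, K−S=0.0000, hold=5.8912 ⇒ V=5.8912 continue | (k=3,j=2): S=177.5392, K−S=0.0000, hold=0.8398 ⇒ V=0.8398 continue | (k=3,j=3): S=230.4224, K−S=0.0000, hold=0.0000 ⇒ V=0.0000 continue  boundary S*=-
step 2: (k=2,j=0): S=120.0739, K−S=2.7661, hold=12.2545 ⇒ V=12.2545 continue | (k=2,j=1): S=155.8400, K−S=0.0000, hold=3.1928 ⇒ V=3.1928 continue | (k=2,j=2): S=202.2597, K−S=0.0000, hold=0.3934 ⇒ V=0.3934 continue  boundary S*=-
step 1: (k=1,j=0): S=136.7930, K−S=0.0000, hold=7.3874 ⇒ V=7.3874 continue | (k=1,j=1): S=177.5392, K−S=0.0000, hold=1.6985 ⇒ V=1.6985 continue  boundary S*=-
step 0: (k=0,j=0): S=155.8400, K−S=0.0000, hold=4.3366 ⇒ V=4.3366 continue  boundary S*=-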